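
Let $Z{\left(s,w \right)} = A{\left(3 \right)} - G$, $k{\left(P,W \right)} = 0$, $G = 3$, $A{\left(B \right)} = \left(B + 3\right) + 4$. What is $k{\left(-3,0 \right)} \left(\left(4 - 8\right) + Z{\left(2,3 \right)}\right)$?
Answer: $0$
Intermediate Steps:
$A{\left(B \right)} = 7 + B$ ($A{\left(B \right)} = \left(3 + B\right) + 4 = 7 + B$)
$Z{\left(s,w \right)} = 7$ ($Z{\left(s,w \right)} = \left(7 + 3\right) - 3 = 10 - 3 = 7$)
$k{\left(-3,0 \right)} \left(\left(4 - 8\right) + Z{\left(2,3 \right)}\right) = 0 \left(\left(4 - 8\right) + 7\right) = 0 \left(-4 + 7\right) = 0 \cdot 3 = 0$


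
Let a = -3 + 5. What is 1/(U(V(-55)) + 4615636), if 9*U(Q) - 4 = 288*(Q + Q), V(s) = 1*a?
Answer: 9/41541880 ≈ 2.1665e-7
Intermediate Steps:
a = 2
V(s) = 2 (V(s) = 1*2 = 2)
U(Q) = 4/9 + 64*Q (U(Q) = 4/9 + (288*(Q + Q))/9 = 4/9 + (288*(2*Q))/9 = 4/9 + (576*Q)/9 = 4/9 + 64*Q)
1/(U(V(-55)) + 4615636) = 1/((4/9 + 64*2) + 4615636) = 1/((4/9 + 128) + 4615636) = 1/(1156/9 + 4615636) = 1/(41541880/9) = 9/41541880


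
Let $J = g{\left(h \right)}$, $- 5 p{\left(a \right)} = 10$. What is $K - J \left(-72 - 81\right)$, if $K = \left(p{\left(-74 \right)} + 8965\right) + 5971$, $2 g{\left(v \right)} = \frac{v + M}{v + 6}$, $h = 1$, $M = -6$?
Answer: $\frac{208311}{14} \approx 14879.0$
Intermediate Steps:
$p{\left(a \right)} = -2$ ($p{\left(a \right)} = \left(- \frac{1}{5}\right) 10 = -2$)
$g{\left(v \right)} = \frac{-6 + v}{2 \left(6 + v\right)}$ ($g{\left(v \right)} = \frac{\left(v - 6\right) \frac{1}{v + 6}}{2} = \frac{\left(-6 + v\right) \frac{1}{6 + v}}{2} = \frac{\frac{1}{6 + v} \left(-6 + v\right)}{2} = \frac{-6 + v}{2 \left(6 + v\right)}$)
$J = - \frac{5}{14}$ ($J = \frac{-6 + 1}{2 \left(6 + 1\right)} = \frac{1}{2} \cdot \frac{1}{7} \left(-5\right) = - \frac{5}{14} \approx -0.35714$)
$K = 14934$ ($K = \left(-2 + 8965\right) + 5971 = 8963 + 5971 = 14934$)
$K - J \left(-72 - 81\right) = 14934 - - \frac{5 \left(-72 - 81\right)}{14} = 14934 - \left(- \frac{5}{14}\right) \left(-153\right) = 14934 - \frac{765}{14} = \frac{208311}{14}$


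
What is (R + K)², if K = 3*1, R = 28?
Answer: 961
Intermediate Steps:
K = 3
(R + K)² = (28 + 3)² = 31² = 961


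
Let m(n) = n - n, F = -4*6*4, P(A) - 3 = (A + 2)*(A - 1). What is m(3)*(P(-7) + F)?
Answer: 0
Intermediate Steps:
P(A) = 3 + (-1 + A)*(2 + A) (P(A) = 3 + (A + 2)*(A - 1) = 3 + (2 + A)*(-1 + A) = 3 + (-1 + A)*(2 + A))
F = -96 (F = -24*4 = -96)
m(n) = 0
m(3)*(P(-7) + F) = 0*((1 - 7 + (-7)²) - 96) = 0*((1 - 7 + 49) - 96) = 0*(43 - 96) = 0*(-53) = 0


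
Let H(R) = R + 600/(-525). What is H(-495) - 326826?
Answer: -2291255/7 ≈ -3.2732e+5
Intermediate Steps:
H(R) = -8/7 + R (H(R) = R + 600*(-1/525) = R - 8/7 = -8/7 + R)
H(-495) - 326826 = (-8/7 - 495) - 326826 = -3473/7 - 326826 = -2291255/7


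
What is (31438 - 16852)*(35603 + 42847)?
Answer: 1144271700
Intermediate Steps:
(31438 - 16852)*(35603 + 42847) = 14586*78450 = 1144271700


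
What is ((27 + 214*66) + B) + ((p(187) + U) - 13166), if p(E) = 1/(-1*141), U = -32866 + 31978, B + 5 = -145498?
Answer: -20502247/141 ≈ -1.4541e+5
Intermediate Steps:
B = -145503 (B = -5 - 145498 = -145503)
U = -888
p(E) = -1/141 (p(E) = 1/(-141) = -1/141)
((27 + 214*66) + B) + ((p(187) + U) - 13166) = ((27 + 214*66) - 145503) + ((-1/141 - 888) - 13166) = ((27 + 14124) - 145503) + (-125209/141 - 13166) = (14151 - 145503) - 1981615/141 = -131352 - 1981615/141 = -20502247/141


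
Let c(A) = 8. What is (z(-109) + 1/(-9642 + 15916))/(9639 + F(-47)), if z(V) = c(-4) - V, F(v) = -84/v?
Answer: 34500773/2842856058 ≈ 0.012136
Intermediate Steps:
z(V) = 8 - V
(z(-109) + 1/(-9642 + 15916))/(9639 + F(-47)) = ((8 - 1*(-109)) + 1/(-9642 + 15916))/(9639 - 84/(-47)) = ((8 + 109) + 1/6274)/(9639 - 84*(-1/47)) = (117 + 1/6274)/(9639 + 84/47) = 734059/(6274*(453117/47)) = (734059/6274)*(47/453117) = 34500773/2842856058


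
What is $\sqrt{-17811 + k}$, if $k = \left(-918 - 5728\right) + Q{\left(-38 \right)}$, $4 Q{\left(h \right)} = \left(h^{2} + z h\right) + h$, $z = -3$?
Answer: $i \sqrt{24077} \approx 155.17 i$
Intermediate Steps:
$Q{\left(h \right)} = - \frac{h}{2} + \frac{h^{2}}{4}$ ($Q{\left(h \right)} = \frac{\left(h^{2} - 3 h\right) + h}{4} = \frac{h^{2} - 2 h}{4} = - \frac{h}{2} + \frac{h^{2}}{4}$)
$k = -6266$ ($k = \left(-918 - 5728\right) + \frac{1}{4} \left(-38\right) \left(-2 - 38\right) = -6646 + \frac{1}{4} \left(-38\right) \left(-40\right) = -6646 + 380 = -6266$)
$\sqrt{-17811 + k} = \sqrt{-17811 - 6266} = \sqrt{-24077} = i \sqrt{24077}$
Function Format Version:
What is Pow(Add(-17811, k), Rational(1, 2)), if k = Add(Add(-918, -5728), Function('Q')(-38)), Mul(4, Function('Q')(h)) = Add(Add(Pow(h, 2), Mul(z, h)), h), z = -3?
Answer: Mul(I, Pow(24077, Rational(1, 2))) ≈ Mul(155.17, I)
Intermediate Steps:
Function('Q')(h) = Add(Mul(Rational(-1, 2), h), Mul(Rational(1, 4), Pow(h, 2))) (Function('Q')(h) = Mul(Rational(1, 4), Add(Add(Pow(h, 2), Mul(-3, h)), h)) = Mul(Rational(1, 4), Add(Pow(h, 2), Mul(-2, h))) = Add(Mul(Rational(-1, 2), h), Mul(Rational(1, 4), Pow(h, 2))))
k = -6266 (k = Add(Add(-918, -5728), Mul(Rational(1, 4), -38, Add(-2, -38))) = Add(-6646, Mul(Rational(1, 4), -38, -40)) = Add(-6646, 380) = -6266)
Pow(Add(-17811, k), Rational(1, 2)) = Pow(Add(-17811, -6266), Rational(1, 2)) = Pow(-24077, Rational(1, 2)) = Mul(I, Pow(24077, Rational(1, 2)))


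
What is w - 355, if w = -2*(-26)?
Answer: -303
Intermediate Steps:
w = 52
w - 355 = 52 - 355 = -303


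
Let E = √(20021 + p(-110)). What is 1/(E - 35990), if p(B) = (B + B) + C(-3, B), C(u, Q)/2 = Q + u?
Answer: -7198/259052105 - 3*√87/259052105 ≈ -2.7894e-5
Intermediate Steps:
C(u, Q) = 2*Q + 2*u (C(u, Q) = 2*(Q + u) = 2*Q + 2*u)
p(B) = -6 + 4*B (p(B) = (B + B) + (2*B + 2*(-3)) = 2*B + (2*B - 6) = 2*B + (-6 + 2*B) = -6 + 4*B)
E = 15*√87 (E = √(20021 + (-6 + 4*(-110))) = √(20021 + (-6 - 440)) = √(20021 - 446) = √19575 = 15*√87 ≈ 139.91)
1/(E - 35990) = 1/(15*√87 - 35990) = 1/(-35990 + 15*√87)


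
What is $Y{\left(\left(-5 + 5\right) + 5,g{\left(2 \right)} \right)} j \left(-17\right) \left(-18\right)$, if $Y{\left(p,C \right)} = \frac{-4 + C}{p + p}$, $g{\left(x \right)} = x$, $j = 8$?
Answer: $- \frac{2448}{5} \approx -489.6$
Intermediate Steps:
$Y{\left(p,C \right)} = \frac{-4 + C}{2 p}$
$Y{\left(\left(-5 + 5\right) + 5,g{\left(2 \right)} \right)} j \left(-17\right) \left(-18\right) = \frac{-4 + 2}{2 \left(\left(-5 + 5\right) + 5\right)} 8 \left(-17\right) \left(-18\right) = \frac{1}{2} \frac{1}{0 + 5} \left(-2\right) 8 \left(-17\right) \left(-18\right) = \frac{1}{2} \cdot \frac{1}{5} \left(-2\right) 8 \left(-17\right) \left(-18\right) = \left(- \frac{1}{5}\right) 8 \left(-17\right) \left(-18\right) = \left(- \frac{8}{5}\right) \left(-17\right) \left(-18\right) = \frac{136}{5} \left(-18\right) = - \frac{2448}{5}$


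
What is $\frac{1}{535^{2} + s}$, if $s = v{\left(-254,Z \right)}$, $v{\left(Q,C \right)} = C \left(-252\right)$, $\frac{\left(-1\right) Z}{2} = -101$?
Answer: $\frac{1}{235321} \approx 4.2495 \cdot 10^{-6}$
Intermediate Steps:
$Z = 202$ ($Z = \left(-2\right) \left(-101\right) = 202$)
$v{\left(Q,C \right)} = - 252 C$
$s = -50904$ ($s = \left(-252\right) 202 = -50904$)
$\frac{1}{535^{2} + s} = \frac{1}{535^{2} - 50904} = \frac{1}{286225 - 50904} = \frac{1}{235321}$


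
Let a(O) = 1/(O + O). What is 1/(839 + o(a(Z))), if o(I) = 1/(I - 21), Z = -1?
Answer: 43/36075 ≈ 0.0011920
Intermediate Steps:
a(O) = 1/(2*O)
o(I) = 1/(-21 + I)
1/(839 + o(a(Z))) = 1/(839 + 1/(-21 + (1/2)/(-1))) = 1/(839 + 1/(-21 + (1/2)*(-1))) = 1/(839 + 1/(-21 - 1/2)) = 1/(839 + 1/(-43/2)) = 1/(839 - 2/43) = 1/(36075/43) = 43/36075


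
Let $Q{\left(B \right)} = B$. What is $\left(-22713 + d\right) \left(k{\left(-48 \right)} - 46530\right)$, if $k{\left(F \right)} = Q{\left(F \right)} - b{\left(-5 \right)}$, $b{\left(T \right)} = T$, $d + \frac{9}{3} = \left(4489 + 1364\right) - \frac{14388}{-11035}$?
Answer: $\frac{8665783014141}{11035} \approx 7.853 \cdot 10^{8}$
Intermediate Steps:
$d = \frac{64569138}{11035}$ ($d = -3 + \left(\left(4489 + 1364\right) - \frac{14388}{-11035}\right) = -3 + \left(5853 - - \frac{14388}{11035}\right) = -3 + \left(5853 + \frac{14388}{11035}\right) = -3 + \frac{64602243}{11035} = \frac{64569138}{11035} \approx 5851.3$)
$k{\left(F \right)} = 5 + F$ ($k{\left(F \right)} = F - -5 = F + 5 = 5 + F$)
$\left(-22713 + d\right) \left(k{\left(-48 \right)} - 46530\right) = \left(-22713 + \frac{64569138}{11035}\right) \left(\left(5 - 48\right) - 46530\right) = - \frac{186068817 \left(-43 - 46530\right)}{11035} = \left(- \frac{186068817}{11035}\right) \left(-46573\right) = \frac{8665783014141}{11035}$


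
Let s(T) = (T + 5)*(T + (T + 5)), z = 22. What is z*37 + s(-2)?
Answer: 817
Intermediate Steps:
s(T) = (5 + T)*(5 + 2*T) (s(T) = (5 + T)*(T + (5 + T)) = (5 + T)*(5 + 2*T))
z*37 + s(-2) = 22*37 + (25 + 2*(-2)² + 15*(-2)) = 814 + (25 + 2*4 - 30) = 814 + (25 + 8 - 30) = 814 + 3 = 817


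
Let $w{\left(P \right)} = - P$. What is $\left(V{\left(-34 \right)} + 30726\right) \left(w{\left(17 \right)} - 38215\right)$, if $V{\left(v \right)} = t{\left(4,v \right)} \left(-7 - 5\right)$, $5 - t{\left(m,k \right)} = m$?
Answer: $-1174257648$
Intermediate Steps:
$t{\left(m,k \right)} = 5 - m$
$V{\left(v \right)} = -12$ ($V{\left(v \right)} = \left(5 - 4\right) \left(-7 - 5\right) = \left(5 - 4\right) \left(-12\right) = 1 \left(-12\right) = -12$)
$\left(V{\left(-34 \right)} + 30726\right) \left(w{\left(17 \right)} - 38215\right) = \left(-12 + 30726\right) \left(\left(-1\right) 17 - 38215\right) = 30714 \left(-17 - 38215\right) = 30714 \left(-38232\right) = -1174257648$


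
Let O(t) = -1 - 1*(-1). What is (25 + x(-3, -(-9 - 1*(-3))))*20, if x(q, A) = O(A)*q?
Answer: 500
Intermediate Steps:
O(t) = 0 (O(t) = -1 + 1 = 0)
x(q, A) = 0 (x(q, A) = 0*q = 0)
(25 + x(-3, -(-9 - 1*(-3))))*20 = (25 + 0)*20 = 25*20 = 500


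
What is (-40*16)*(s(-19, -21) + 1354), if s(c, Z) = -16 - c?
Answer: -868480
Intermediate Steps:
(-40*16)*(s(-19, -21) + 1354) = (-40*16)*((-16 - 1*(-19)) + 1354) = -640*((-16 + 19) + 1354) = -640*(3 + 1354) = -640*1357 = -868480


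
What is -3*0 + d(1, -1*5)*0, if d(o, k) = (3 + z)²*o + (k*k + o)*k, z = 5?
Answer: 0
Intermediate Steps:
d(o, k) = 64*o + k*(o + k²) (d(o, k) = (3 + 5)²*o + (k*k + o)*k = 8²*o + (k² + o)*k = 64*o + (o + k²)*k = 64*o + k*(o + k²))
-3*0 + d(1, -1*5)*0 = -3*0 + ((-1*5)³ + 64*1 - 1*5*1)*0 = 0 + ((-5)³ + 64 - 5*1)*0 = 0 + (-125 + 64 - 5)*0 = 0 - 66*0 = 0 + 0 = 0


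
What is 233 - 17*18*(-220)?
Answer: 67553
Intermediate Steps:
233 - 17*18*(-220) = 233 - 306*(-220) = 233 + 67320 = 67553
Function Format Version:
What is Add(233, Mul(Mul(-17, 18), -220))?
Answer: 67553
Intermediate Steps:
Add(233, Mul(Mul(-17, 18), -220)) = Add(233, Mul(-306, -220)) = Add(233, 67320) = 67553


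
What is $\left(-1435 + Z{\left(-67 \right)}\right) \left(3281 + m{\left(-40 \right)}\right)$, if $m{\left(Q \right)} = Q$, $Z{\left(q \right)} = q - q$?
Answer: $-4650835$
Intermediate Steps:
$Z{\left(q \right)} = 0$
$\left(-1435 + Z{\left(-67 \right)}\right) \left(3281 + m{\left(-40 \right)}\right) = \left(-1435 + 0\right) \left(3281 - 40\right) = \left(-1435\right) 3241 = -4650835$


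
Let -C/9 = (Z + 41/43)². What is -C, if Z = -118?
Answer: 227979801/1849 ≈ 1.2330e+5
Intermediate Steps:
C = -227979801/1849 (C = -9*(-118 + 41/43)² = -9*(-5033/43)² = -9*25331089/1849 = -227979801/1849 ≈ -1.2330e+5)
-C = -1*(-227979801/1849) = 227979801/1849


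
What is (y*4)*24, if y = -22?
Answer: -2112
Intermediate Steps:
(y*4)*24 = -22*4*24 = -88*24 = -2112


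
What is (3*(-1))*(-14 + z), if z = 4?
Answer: 30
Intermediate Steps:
(3*(-1))*(-14 + z) = (3*(-1))*(-14 + 4) = -3*(-10) = 30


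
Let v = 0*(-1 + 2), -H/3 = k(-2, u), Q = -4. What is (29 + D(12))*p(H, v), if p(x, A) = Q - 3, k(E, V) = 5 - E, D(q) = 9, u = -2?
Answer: -266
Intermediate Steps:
H = -21 (H = -3*(5 - 1*(-2)) = -3*(5 + 2) = -3*7 = -21)
v = 0 (v = 0*1 = 0)
p(x, A) = -7 (p(x, A) = -4 - 3 = -7)
(29 + D(12))*p(H, v) = (29 + 9)*(-7) = 38*(-7) = -266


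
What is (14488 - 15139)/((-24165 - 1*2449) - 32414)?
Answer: 217/19676 ≈ 0.011029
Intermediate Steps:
(14488 - 15139)/((-24165 - 1*2449) - 32414) = -651/((-24165 - 2449) - 32414) = -651/(-26614 - 32414) = -651/(-59028) = -651*(-1/59028) = 217/19676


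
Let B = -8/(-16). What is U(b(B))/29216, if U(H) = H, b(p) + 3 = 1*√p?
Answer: -3/29216 + √2/58432 ≈ -7.8481e-5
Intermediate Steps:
B = ½ (B = -8*(-1/16) = ½ ≈ 0.50000)
b(p) = -3 + √p (b(p) = -3 + 1*√p = -3 + √p)
U(b(B))/29216 = (-3 + √(½))/29216 = (-3 + √2/2)*(1/29216) = -3/29216 + √2/58432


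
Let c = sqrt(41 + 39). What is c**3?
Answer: 320*sqrt(5) ≈ 715.54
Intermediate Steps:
c = 4*sqrt(5) (c = sqrt(80) = 4*sqrt(5) ≈ 8.9443)
c**3 = (4*sqrt(5))**3 = 320*sqrt(5)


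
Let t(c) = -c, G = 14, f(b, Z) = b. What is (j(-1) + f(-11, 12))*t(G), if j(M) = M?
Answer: 168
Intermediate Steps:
(j(-1) + f(-11, 12))*t(G) = (-1 - 11)*(-1*14) = -12*(-14) = 168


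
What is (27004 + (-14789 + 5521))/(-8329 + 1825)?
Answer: -739/271 ≈ -2.7269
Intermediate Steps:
(27004 + (-14789 + 5521))/(-8329 + 1825) = (27004 - 9268)/(-6504) = 17736*(-1/6504) = -739/271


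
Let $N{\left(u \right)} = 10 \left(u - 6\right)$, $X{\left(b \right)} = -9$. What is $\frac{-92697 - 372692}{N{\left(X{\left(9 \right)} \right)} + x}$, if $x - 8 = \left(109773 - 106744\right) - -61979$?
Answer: $- \frac{465389}{64866} \approx -7.1746$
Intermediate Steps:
$x = 65016$ ($x = 8 + \left(\left(109773 - 106744\right) - -61979\right) = 8 + \left(\left(109773 - 106744\right) + 61979\right) = 8 + \left(3029 + 61979\right) = 8 + 65008 = 65016$)
$N{\left(u \right)} = -60 + 10 u$ ($N{\left(u \right)} = 10 \left(-6 + u\right) = -60 + 10 u$)
$\frac{-92697 - 372692}{N{\left(X{\left(9 \right)} \right)} + x} = \frac{-92697 - 372692}{\left(-60 + 10 \left(-9\right)\right) + 65016} = - \frac{465389}{\left(-60 - 90\right) + 65016} = - \frac{465389}{-150 + 65016} = - \frac{465389}{64866}$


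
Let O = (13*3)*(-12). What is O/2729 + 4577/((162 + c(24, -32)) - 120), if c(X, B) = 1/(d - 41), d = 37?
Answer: 49884376/455743 ≈ 109.46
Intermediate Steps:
O = -468 (O = 39*(-12) = -468)
c(X, B) = -¼ (c(X, B) = 1/(37 - 41) = 1/(-4) = -¼)
O/2729 + 4577/((162 + c(24, -32)) - 120) = -468/2729 + 4577/((162 - ¼) - 120) = -468*1/2729 + 4577/(647/4 - 120) = -468/2729 + 4577/(167/4) = -468/2729 + 4577*(4/167) = -468/2729 + 18308/167 = 49884376/455743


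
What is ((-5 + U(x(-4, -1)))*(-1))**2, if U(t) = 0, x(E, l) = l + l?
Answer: 25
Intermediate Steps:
x(E, l) = 2*l
((-5 + U(x(-4, -1)))*(-1))**2 = ((-5 + 0)*(-1))**2 = (-5*(-1))**2 = 5**2 = 25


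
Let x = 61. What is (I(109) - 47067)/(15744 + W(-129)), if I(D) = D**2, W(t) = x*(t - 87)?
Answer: -17593/1284 ≈ -13.702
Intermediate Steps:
W(t) = -5307 + 61*t (W(t) = 61*(t - 87) = 61*(-87 + t) = -5307 + 61*t)
(I(109) - 47067)/(15744 + W(-129)) = (109**2 - 47067)/(15744 + (-5307 + 61*(-129))) = (11881 - 47067)/(15744 + (-5307 - 7869)) = -35186/(15744 - 13176) = -35186/2568 = -35186*1/2568 = -17593/1284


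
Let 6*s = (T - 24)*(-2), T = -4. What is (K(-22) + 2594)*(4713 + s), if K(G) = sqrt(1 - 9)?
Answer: 36749198/3 + 28334*I*sqrt(2)/3 ≈ 1.225e+7 + 13357.0*I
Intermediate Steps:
s = 28/3 (s = ((-4 - 24)*(-2))/6 = (-28*(-2))/6 = (1/6)*56 = 28/3 ≈ 9.3333)
K(G) = 2*I*sqrt(2) (K(G) = sqrt(-8) = 2*I*sqrt(2))
(K(-22) + 2594)*(4713 + s) = (2*I*sqrt(2) + 2594)*(4713 + 28/3) = (2594 + 2*I*sqrt(2))*(14167/3) = 36749198/3 + 28334*I*sqrt(2)/3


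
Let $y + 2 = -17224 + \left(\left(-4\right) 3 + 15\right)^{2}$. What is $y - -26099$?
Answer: $8882$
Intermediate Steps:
$y = -17217$ ($y = -2 - \left(17224 - \left(\left(-4\right) 3 + 15\right)^{2}\right) = -2 - \left(17224 - \left(-12 + 15\right)^{2}\right) = -2 - \left(17224 - 3^{2}\right) = -2 + \left(-17224 + 9\right) = -2 - 17215 = -17217$)
$y - -26099 = -17217 - -26099 = -17217 + 26099 = 8882$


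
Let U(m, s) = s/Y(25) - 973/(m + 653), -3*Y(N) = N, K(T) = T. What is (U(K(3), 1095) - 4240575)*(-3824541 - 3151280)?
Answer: 97030334670019597/3280 ≈ 2.9582e+13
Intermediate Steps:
Y(N) = -N/3
U(m, s) = -973/(653 + m) - 3*s/25 (U(m, s) = s/((-1/3*25)) - 973/(m + 653) = s/(-25/3) - 973/(653 + m) = s*(-3/25) - 973/(653 + m) = -3*s/25 - 973/(653 + m) = -973/(653 + m) - 3*s/25)
(U(K(3), 1095) - 4240575)*(-3824541 - 3151280) = ((-24325 - 1959*1095 - 3*3*1095)/(25*(653 + 3)) - 4240575)*(-3824541 - 3151280) = ((1/25)*(-24325 - 2145105 - 9855)/656 - 4240575)*(-6975821) = ((1/25)*(1/656)*(-2179285) - 4240575)*(-6975821) = (-435857/3280 - 4240575)*(-6975821) = -13909521857/3280*(-6975821) = 97030334670019597/3280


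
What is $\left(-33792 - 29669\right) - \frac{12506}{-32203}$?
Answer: $- \frac{2043622077}{32203} \approx -63461.0$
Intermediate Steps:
$\left(-33792 - 29669\right) - \frac{12506}{-32203} = -63461 - - \frac{12506}{32203} = -63461 + \frac{12506}{32203} = - \frac{2043622077}{32203}$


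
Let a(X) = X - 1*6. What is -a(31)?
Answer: -25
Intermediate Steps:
a(X) = -6 + X (a(X) = X - 6 = -6 + X)
-a(31) = -(-6 + 31) = -1*25 = -25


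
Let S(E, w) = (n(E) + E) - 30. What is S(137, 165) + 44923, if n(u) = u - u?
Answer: 45030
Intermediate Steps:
n(u) = 0
S(E, w) = -30 + E (S(E, w) = (0 + E) - 30 = E - 30 = -30 + E)
S(137, 165) + 44923 = (-30 + 137) + 44923 = 107 + 44923 = 45030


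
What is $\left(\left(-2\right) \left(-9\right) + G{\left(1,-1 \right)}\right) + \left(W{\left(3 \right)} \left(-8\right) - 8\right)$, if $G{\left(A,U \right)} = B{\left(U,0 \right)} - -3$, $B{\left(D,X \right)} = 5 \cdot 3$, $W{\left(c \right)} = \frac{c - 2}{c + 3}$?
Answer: $\frac{80}{3} \approx 26.667$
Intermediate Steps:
$W{\left(c \right)} = \frac{-2 + c}{3 + c}$
$B{\left(D,X \right)} = 15$
$G{\left(A,U \right)} = 18$ ($G{\left(A,U \right)} = 15 - -3 = 15 + 3 = 18$)
$\left(\left(-2\right) \left(-9\right) + G{\left(1,-1 \right)}\right) + \left(W{\left(3 \right)} \left(-8\right) - 8\right) = \left(\left(-2\right) \left(-9\right) + 18\right) - \left(8 - \frac{-2 + 3}{3 + 3} \left(-8\right)\right) = \left(18 + 18\right) - \left(8 - \frac{1}{6} \cdot 1 \left(-8\right)\right) = 36 - \left(8 - \frac{1}{6} \cdot 1 \left(-8\right)\right) = 36 + \left(\frac{1}{6} \left(-8\right) - 8\right) = 36 - \frac{28}{3} = \frac{80}{3}$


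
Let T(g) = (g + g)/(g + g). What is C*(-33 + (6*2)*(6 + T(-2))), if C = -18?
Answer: -918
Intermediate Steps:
T(g) = 1 (T(g) = (2*g)/((2*g)) = (2*g)*(1/(2*g)) = 1)
C*(-33 + (6*2)*(6 + T(-2))) = -18*(-33 + (6*2)*(6 + 1)) = -18*(-33 + 12*7) = -18*(-33 + 84) = -18*51 = -918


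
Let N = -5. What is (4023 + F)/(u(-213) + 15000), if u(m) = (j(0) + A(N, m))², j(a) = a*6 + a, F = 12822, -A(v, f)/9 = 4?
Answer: 5615/5432 ≈ 1.0337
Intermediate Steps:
A(v, f) = -36 (A(v, f) = -9*4 = -36)
j(a) = 7*a (j(a) = 6*a + a = 7*a)
u(m) = 1296 (u(m) = (7*0 - 36)² = (0 - 36)² = (-36)² = 1296)
(4023 + F)/(u(-213) + 15000) = (4023 + 12822)/(1296 + 15000) = 16845/16296 = 16845*(1/16296) = 5615/5432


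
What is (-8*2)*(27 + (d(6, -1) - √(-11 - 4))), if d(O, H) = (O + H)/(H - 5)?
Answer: -1256/3 + 16*I*√15 ≈ -418.67 + 61.968*I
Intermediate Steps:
d(O, H) = (H + O)/(-5 + H)
(-8*2)*(27 + (d(6, -1) - √(-11 - 4))) = (-8*2)*(27 + ((-1 + 6)/(-5 - 1) - √(-11 - 4))) = -16*(27 + (5/(-6) - √(-15))) = -16*(27 + (-⅙*5 - I*√15)) = -16*(27 + (-⅚ - I*√15)) = -16*(157/6 - I*√15) = -1256/3 + 16*I*√15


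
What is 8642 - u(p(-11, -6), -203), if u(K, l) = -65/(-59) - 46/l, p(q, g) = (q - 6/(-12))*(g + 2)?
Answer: 103489325/11977 ≈ 8640.7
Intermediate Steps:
p(q, g) = (½ + q)*(2 + g) (p(q, g) = (q - 6*(-1/12))*(2 + g) = (q + ½)*(2 + g) = (½ + q)*(2 + g))
u(K, l) = 65/59 - 46/l (u(K, l) = -65*(-1/59) - 46/l = 65/59 - 46/l)
8642 - u(p(-11, -6), -203) = 8642 - (65/59 - 46/(-203)) = 8642 - (65/59 - 46*(-1/203)) = 8642 - (65/59 + 46/203) = 8642 - 1*15909/11977 = 8642 - 15909/11977 = 103489325/11977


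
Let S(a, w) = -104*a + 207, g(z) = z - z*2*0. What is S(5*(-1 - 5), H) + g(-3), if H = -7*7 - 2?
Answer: 3324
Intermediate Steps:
g(z) = z (g(z) = z - 2*z*0 = z - 1*0 = z + 0 = z)
H = -51 (H = -49 - 2 = -51)
S(a, w) = 207 - 104*a
S(5*(-1 - 5), H) + g(-3) = (207 - 520*(-1 - 5)) - 3 = (207 - 520*(-6)) - 3 = (207 - 104*(-30)) - 3 = (207 + 3120) - 3 = 3327 - 3 = 3324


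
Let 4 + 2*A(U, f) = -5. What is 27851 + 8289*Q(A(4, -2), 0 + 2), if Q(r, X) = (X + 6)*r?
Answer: -270553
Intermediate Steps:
A(U, f) = -9/2 (A(U, f) = -2 + (½)*(-5) = -2 - 5/2 = -9/2)
Q(r, X) = r*(6 + X) (Q(r, X) = (6 + X)*r = r*(6 + X))
27851 + 8289*Q(A(4, -2), 0 + 2) = 27851 + 8289*(-9*(6 + (0 + 2))/2) = 27851 + 8289*(-9*(6 + 2)/2) = 27851 + 8289*(-9/2*8) = 27851 + 8289*(-36) = 27851 - 298404 = -270553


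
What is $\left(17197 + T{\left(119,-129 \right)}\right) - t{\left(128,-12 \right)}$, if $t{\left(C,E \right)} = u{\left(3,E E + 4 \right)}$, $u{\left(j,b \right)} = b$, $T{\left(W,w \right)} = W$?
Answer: $17168$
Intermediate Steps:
$t{\left(C,E \right)} = 4 + E^{2}$ ($t{\left(C,E \right)} = E E + 4 = E^{2} + 4 = 4 + E^{2}$)
$\left(17197 + T{\left(119,-129 \right)}\right) - t{\left(128,-12 \right)} = \left(17197 + 119\right) - \left(4 + \left(-12\right)^{2}\right) = 17316 - \left(4 + 144\right) = 17316 - 148 = 17168$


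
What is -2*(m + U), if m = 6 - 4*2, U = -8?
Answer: 20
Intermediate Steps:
m = -2 (m = 6 - 8 = -2)
-2*(m + U) = -2*(-2 - 8) = -2*(-10) = 20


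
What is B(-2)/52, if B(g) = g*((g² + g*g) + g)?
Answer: -3/13 ≈ -0.23077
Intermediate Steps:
B(g) = g*(g + 2*g²) (B(g) = g*((g² + g²) + g) = g*(2*g² + g) = g*(g + 2*g²))
B(-2)/52 = ((-2)²*(1 + 2*(-2)))/52 = (4*(1 - 4))*(1/52) = (4*(-3))*(1/52) = -12*1/52 = -3/13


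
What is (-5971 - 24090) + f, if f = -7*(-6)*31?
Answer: -28759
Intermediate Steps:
f = 1302 (f = 42*31 = 1302)
(-5971 - 24090) + f = (-5971 - 24090) + 1302 = -30061 + 1302 = -28759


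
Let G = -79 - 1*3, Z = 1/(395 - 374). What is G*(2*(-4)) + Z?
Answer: 13777/21 ≈ 656.05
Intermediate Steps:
Z = 1/21 ≈ 0.047619
G = -82 (G = -79 - 3 = -82)
G*(2*(-4)) + Z = -164*(-4) + 1/21 = -82*(-8) + 1/21 = 656 + 1/21 = 13777/21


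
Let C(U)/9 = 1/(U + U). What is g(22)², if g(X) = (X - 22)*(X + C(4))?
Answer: 0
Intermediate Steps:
C(U) = 9/(2*U) (C(U) = 9/(U + U) = 9/((2*U)) = 9*(1/(2*U)) = 9/(2*U))
g(X) = (-22 + X)*(9/8 + X) (g(X) = (X - 22)*(X + (9/2)/4) = (-22 + X)*(X + (9/2)*(¼)) = (-22 + X)*(X + 9/8) = (-22 + X)*(9/8 + X))
g(22)² = (-99/4 + 22² - 167/8*22)² = (-99/4 + 484 - 1837/4)² = 0² = 0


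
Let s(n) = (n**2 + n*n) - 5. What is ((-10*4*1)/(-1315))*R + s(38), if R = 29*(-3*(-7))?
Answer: 763101/263 ≈ 2901.5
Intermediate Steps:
R = 609 (R = 29*21 = 609)
s(n) = -5 + 2*n**2 (s(n) = (n**2 + n**2) - 5 = 2*n**2 - 5 = -5 + 2*n**2)
((-10*4*1)/(-1315))*R + s(38) = ((-10*4*1)/(-1315))*609 + (-5 + 2*38**2) = (-40*1*(-1/1315))*609 + (-5 + 2*1444) = -40*(-1/1315)*609 + (-5 + 2888) = (8/263)*609 + 2883 = 4872/263 + 2883 = 763101/263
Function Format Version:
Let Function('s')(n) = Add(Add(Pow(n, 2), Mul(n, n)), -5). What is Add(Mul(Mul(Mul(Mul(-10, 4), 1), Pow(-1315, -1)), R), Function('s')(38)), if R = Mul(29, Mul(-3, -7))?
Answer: Rational(763101, 263) ≈ 2901.5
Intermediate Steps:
R = 609 (R = Mul(29, 21) = 609)
Function('s')(n) = Add(-5, Mul(2, Pow(n, 2))) (Function('s')(n) = Add(Add(Pow(n, 2), Pow(n, 2)), -5) = Add(Mul(2, Pow(n, 2)), -5) = Add(-5, Mul(2, Pow(n, 2))))
Add(Mul(Mul(Mul(Mul(-10, 4), 1), Pow(-1315, -1)), R), Function('s')(38)) = Add(Mul(Mul(Mul(Mul(-10, 4), 1), Pow(-1315, -1)), 609), Add(-5, Mul(2, Pow(38, 2)))) = Add(Mul(Mul(Mul(-40, 1), Rational(-1, 1315)), 609), Add(-5, Mul(2, 1444))) = Add(Mul(Mul(-40, Rational(-1, 1315)), 609), Add(-5, 2888)) = Add(Mul(Rational(8, 263), 609), 2883) = Add(Rational(4872, 263), 2883) = Rational(763101, 263)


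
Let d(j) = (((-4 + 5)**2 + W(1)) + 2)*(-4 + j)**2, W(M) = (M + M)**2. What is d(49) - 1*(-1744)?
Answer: 15919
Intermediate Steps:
W(M) = 4*M**2 (W(M) = (2*M)**2 = 4*M**2)
d(j) = 7*(-4 + j)**2 (d(j) = (((-4 + 5)**2 + 4*1**2) + 2)*(-4 + j)**2 = ((1**2 + 4*1) + 2)*(-4 + j)**2 = ((1 + 4) + 2)*(-4 + j)**2 = (5 + 2)*(-4 + j)**2 = 7*(-4 + j)**2)
d(49) - 1*(-1744) = 7*(-4 + 49)**2 - 1*(-1744) = 7*45**2 + 1744 = 7*2025 + 1744 = 14175 + 1744 = 15919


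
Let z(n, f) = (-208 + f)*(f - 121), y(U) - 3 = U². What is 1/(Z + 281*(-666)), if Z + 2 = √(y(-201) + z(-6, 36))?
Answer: -46787/8756079720 - √3439/8756079720 ≈ -5.3501e-6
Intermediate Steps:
y(U) = 3 + U²
z(n, f) = (-208 + f)*(-121 + f)
Z = -2 + 4*√3439 (Z = -2 + √((3 + (-201)²) + (25168 + 36² - 329*36)) = -2 + √((3 + 40401) + (25168 + 1296 - 11844)) = -2 + √(40404 + 14620) = -2 + √55024 = -2 + 4*√3439 ≈ 232.57)
1/(Z + 281*(-666)) = 1/((-2 + 4*√3439) + 281*(-666)) = 1/((-2 + 4*√3439) - 187146) = 1/(-187148 + 4*√3439)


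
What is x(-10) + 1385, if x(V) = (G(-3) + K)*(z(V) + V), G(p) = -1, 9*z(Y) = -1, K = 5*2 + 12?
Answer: 3518/3 ≈ 1172.7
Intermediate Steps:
K = 22 (K = 10 + 12 = 22)
z(Y) = -⅑ (z(Y) = (⅑)*(-1) = -⅑)
x(V) = -7/3 + 21*V (x(V) = (-1 + 22)*(-⅑ + V) = 21*(-⅑ + V) = -7/3 + 21*V)
x(-10) + 1385 = (-7/3 + 21*(-10)) + 1385 = (-7/3 - 210) + 1385 = -637/3 + 1385 = 3518/3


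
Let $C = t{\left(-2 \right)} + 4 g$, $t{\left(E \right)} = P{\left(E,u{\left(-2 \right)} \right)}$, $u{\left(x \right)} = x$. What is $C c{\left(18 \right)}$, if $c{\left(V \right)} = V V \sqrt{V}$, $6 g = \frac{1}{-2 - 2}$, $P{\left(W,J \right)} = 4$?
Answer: $3726 \sqrt{2} \approx 5269.4$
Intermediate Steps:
$t{\left(E \right)} = 4$
$g = - \frac{1}{24}$ ($g = \frac{1}{6 \left(-2 - 2\right)} = \frac{1}{6 \left(-4\right)} = \frac{1}{6} \left(- \frac{1}{4}\right) = - \frac{1}{24} \approx -0.041667$)
$c{\left(V \right)} = V^{\frac{5}{2}}$ ($c{\left(V \right)} = V^{2} \sqrt{V} = V^{\frac{5}{2}}$)
$C = \frac{23}{6}$ ($C = 4 + 4 \left(- \frac{1}{24}\right) = 4 - \frac{1}{6} = \frac{23}{6} \approx 3.8333$)
$C c{\left(18 \right)} = \frac{23 \cdot 18^{\frac{5}{2}}}{6} = \frac{23 \cdot 972 \sqrt{2}}{6} = 3726 \sqrt{2}$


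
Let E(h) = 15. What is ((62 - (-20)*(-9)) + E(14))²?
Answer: 10609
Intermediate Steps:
((62 - (-20)*(-9)) + E(14))² = ((62 - (-20)*(-9)) + 15)² = ((62 - 1*180) + 15)² = ((62 - 180) + 15)² = (-118 + 15)² = (-103)² = 10609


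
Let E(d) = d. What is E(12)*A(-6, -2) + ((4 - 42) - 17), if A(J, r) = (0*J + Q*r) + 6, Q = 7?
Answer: -151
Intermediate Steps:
A(J, r) = 6 + 7*r (A(J, r) = (0*J + 7*r) + 6 = (0 + 7*r) + 6 = 7*r + 6 = 6 + 7*r)
E(12)*A(-6, -2) + ((4 - 42) - 17) = 12*(6 + 7*(-2)) + ((4 - 42) - 17) = 12*(6 - 14) + (-38 - 17) = 12*(-8) - 55 = -96 - 55 = -151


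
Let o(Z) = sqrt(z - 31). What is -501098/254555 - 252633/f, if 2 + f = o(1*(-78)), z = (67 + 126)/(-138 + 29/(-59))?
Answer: 175131426039879/12616254910 + 84211*I*sqrt(135172853)/24781 ≈ 13881.0 + 39509.0*I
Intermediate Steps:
z = -11387/8171 (z = 193/(-138 + 29*(-1/59)) = 193/(-138 - 29/59) = 193/(-8171/59) = 193*(-59/8171) = -11387/8171 ≈ -1.3936)
o(Z) = 4*I*sqrt(135172853)/8171 (o(Z) = sqrt(-11387/8171 - 31) = sqrt(-264688/8171) = 4*I*sqrt(135172853)/8171)
f = -2 + 4*I*sqrt(135172853)/8171 ≈ -2.0 + 5.6915*I
-501098/254555 - 252633/f = -501098/254555 - 252633/(-2 + 4*I*sqrt(135172853)/8171)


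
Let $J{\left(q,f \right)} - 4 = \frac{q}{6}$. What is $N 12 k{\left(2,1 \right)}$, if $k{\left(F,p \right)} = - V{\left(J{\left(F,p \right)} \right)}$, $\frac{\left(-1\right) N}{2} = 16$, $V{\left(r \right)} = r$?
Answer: $1664$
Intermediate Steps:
$J{\left(q,f \right)} = 4 + \frac{q}{6}$
$N = -32$ ($N = \left(-2\right) 16 = -32$)
$k{\left(F,p \right)} = -4 - \frac{F}{6}$ ($k{\left(F,p \right)} = - (4 + \frac{F}{6}) = -4 - \frac{F}{6}$)
$N 12 k{\left(2,1 \right)} = \left(-32\right) 12 \left(-4 - \frac{1}{3}\right) = - 384 \left(-4 - \frac{1}{3}\right) = \left(-384\right) \left(- \frac{13}{3}\right) = 1664$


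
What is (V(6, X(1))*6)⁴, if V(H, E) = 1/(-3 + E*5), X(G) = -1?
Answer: 81/256 ≈ 0.31641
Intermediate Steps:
V(H, E) = 1/(-3 + 5*E)
(V(6, X(1))*6)⁴ = (6/(-3 + 5*(-1)))⁴ = (6/(-3 - 5))⁴ = (6/(-8))⁴ = (-⅛*6)⁴ = (-¾)⁴ = 81/256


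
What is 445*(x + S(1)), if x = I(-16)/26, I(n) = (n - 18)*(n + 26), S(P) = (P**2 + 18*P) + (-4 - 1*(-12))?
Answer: 80545/13 ≈ 6195.8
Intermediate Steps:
S(P) = 8 + P**2 + 18*P (S(P) = (P**2 + 18*P) + (-4 + 12) = (P**2 + 18*P) + 8 = 8 + P**2 + 18*P)
I(n) = (-18 + n)*(26 + n)
x = -170/13 (x = (-468 + (-16)**2 + 8*(-16))/26 = (-468 + 256 - 128)*(1/26) = -340*1/26 = -170/13 ≈ -13.077)
445*(x + S(1)) = 445*(-170/13 + (8 + 1**2 + 18*1)) = 445*(-170/13 + (8 + 1 + 18)) = 445*(-170/13 + 27) = 445*(181/13) = 80545/13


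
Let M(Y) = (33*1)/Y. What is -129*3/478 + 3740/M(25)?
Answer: 4061839/1434 ≈ 2832.5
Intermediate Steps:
M(Y) = 33/Y
-129*3/478 + 3740/M(25) = -129*3/478 + 3740/((33/25)) = -387*1/478 + 3740/((33*(1/25))) = -387/478 + 3740/(33/25) = -387/478 + 3740*(25/33) = -387/478 + 8500/3 = 4061839/1434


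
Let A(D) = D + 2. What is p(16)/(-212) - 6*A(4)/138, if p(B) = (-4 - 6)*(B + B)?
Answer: 1522/1219 ≈ 1.2486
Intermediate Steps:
A(D) = 2 + D
p(B) = -20*B
p(16)/(-212) - 6*A(4)/138 = -20*16/(-212) - 6*(2 + 4)/138 = -320*(-1/212) - 6*6*(1/138) = 80/53 - 36*1/138 = 80/53 - 6/23 = 1522/1219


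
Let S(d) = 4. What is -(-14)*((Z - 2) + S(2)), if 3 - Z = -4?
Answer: 126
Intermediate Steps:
Z = 7 (Z = 3 - 1*(-4) = 3 + 4 = 7)
-(-14)*((Z - 2) + S(2)) = -(-14)*((7 - 2) + 4) = -(-14)*(5 + 4) = -(-14)*9 = -14*(-9) = 126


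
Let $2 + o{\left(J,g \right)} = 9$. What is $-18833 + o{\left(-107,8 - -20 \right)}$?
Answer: $-18826$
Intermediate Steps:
$o{\left(J,g \right)} = 7$ ($o{\left(J,g \right)} = -2 + 9 = 7$)
$-18833 + o{\left(-107,8 - -20 \right)} = -18833 + 7 = -18826$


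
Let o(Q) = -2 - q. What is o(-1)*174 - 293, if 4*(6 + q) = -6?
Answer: 664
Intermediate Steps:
q = -15/2 (q = -6 + (¼)*(-6) = -6 - 3/2 = -15/2 ≈ -7.5000)
o(Q) = 11/2 (o(Q) = -2 - 1*(-15/2) = -2 + 15/2 = 11/2)
o(-1)*174 - 293 = (11/2)*174 - 293 = 957 - 293 = 664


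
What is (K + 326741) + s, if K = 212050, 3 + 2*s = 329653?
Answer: 703616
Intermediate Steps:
s = 164825 (s = -3/2 + (1/2)*329653 = -3/2 + 329653/2 = 164825)
(K + 326741) + s = (212050 + 326741) + 164825 = 538791 + 164825 = 703616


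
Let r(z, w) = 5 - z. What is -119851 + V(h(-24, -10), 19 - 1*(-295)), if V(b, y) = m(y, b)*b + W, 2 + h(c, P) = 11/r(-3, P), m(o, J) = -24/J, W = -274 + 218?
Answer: -119931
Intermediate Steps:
W = -56
h(c, P) = -5/8 (h(c, P) = -2 + 11/(5 - 1*(-3)) = -2 + 11/(5 + 3) = -2 + 11/8 = -5/8)
V(b, y) = -80 (V(b, y) = (-24/b)*b - 56 = -24 - 56 = -80)
-119851 + V(h(-24, -10), 19 - 1*(-295)) = -119851 - 80 = -119931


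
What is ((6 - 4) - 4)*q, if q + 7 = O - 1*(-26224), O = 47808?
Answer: -148050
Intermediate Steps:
q = 74025 (q = -7 + (47808 - 1*(-26224)) = -7 + (47808 + 26224) = -7 + 74032 = 74025)
((6 - 4) - 4)*q = ((6 - 4) - 4)*74025 = (2 - 4)*74025 = -2*74025 = -148050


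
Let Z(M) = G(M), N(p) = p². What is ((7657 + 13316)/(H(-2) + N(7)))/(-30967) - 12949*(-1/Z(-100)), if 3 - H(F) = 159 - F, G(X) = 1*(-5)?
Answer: -43707988582/16877015 ≈ -2589.8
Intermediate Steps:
G(X) = -5
H(F) = -156 + F (H(F) = 3 - (159 - F) = 3 + (-159 + F) = -156 + F)
Z(M) = -5
((7657 + 13316)/(H(-2) + N(7)))/(-30967) - 12949*(-1/Z(-100)) = ((7657 + 13316)/((-156 - 2) + 7²))/(-30967) - 12949/((-1*(-5))) = (20973/(-158 + 49))*(-1/30967) - 12949/5 = (20973/(-109))*(-1/30967) - 12949*⅕ = (20973*(-1/109))*(-1/30967) - 12949/5 = -20973/109*(-1/30967) - 12949/5 = 20973/3375403 - 12949/5 = -43707988582/16877015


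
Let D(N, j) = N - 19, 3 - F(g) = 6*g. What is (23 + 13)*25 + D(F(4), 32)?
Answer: 860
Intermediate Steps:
F(g) = 3 - 6*g
D(N, j) = -19 + N
(23 + 13)*25 + D(F(4), 32) = (23 + 13)*25 + (-19 + (3 - 6*4)) = 36*25 + (-19 + (3 - 24)) = 900 + (-19 - 21) = 900 - 40 = 860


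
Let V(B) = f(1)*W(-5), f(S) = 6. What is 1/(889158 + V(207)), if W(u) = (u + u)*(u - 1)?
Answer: 1/889518 ≈ 1.1242e-6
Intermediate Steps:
W(u) = 2*u*(-1 + u) (W(u) = (2*u)*(-1 + u) = 2*u*(-1 + u))
V(B) = 360 (V(B) = 6*(2*(-5)*(-1 - 5)) = 6*(2*(-5)*(-6)) = 6*60 = 360)
1/(889158 + V(207)) = 1/(889158 + 360) = 1/889518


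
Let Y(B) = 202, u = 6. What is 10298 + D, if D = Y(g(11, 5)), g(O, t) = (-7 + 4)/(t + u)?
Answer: 10500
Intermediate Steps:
g(O, t) = -3/(6 + t) (g(O, t) = (-7 + 4)/(t + 6) = -3/(6 + t))
D = 202
10298 + D = 10298 + 202 = 10500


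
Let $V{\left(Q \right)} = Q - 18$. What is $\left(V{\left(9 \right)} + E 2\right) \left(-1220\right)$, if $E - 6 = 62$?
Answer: $-154940$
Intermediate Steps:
$V{\left(Q \right)} = -18 + Q$ ($V{\left(Q \right)} = Q - 18 = -18 + Q$)
$E = 68$ ($E = 6 + 62 = 68$)
$\left(V{\left(9 \right)} + E 2\right) \left(-1220\right) = \left(\left(-18 + 9\right) + 68 \cdot 2\right) \left(-1220\right) = \left(-9 + 136\right) \left(-1220\right) = 127 \left(-1220\right) = -154940$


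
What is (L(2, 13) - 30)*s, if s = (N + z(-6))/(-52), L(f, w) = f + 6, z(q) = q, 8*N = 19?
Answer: -319/208 ≈ -1.5337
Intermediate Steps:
N = 19/8 (N = (1/8)*19 = 19/8 ≈ 2.3750)
L(f, w) = 6 + f
s = 29/416 (s = (19/8 - 6)/(-52) = -29/8*(-1/52) = 29/416 ≈ 0.069712)
(L(2, 13) - 30)*s = ((6 + 2) - 30)*(29/416) = (8 - 30)*(29/416) = -22*29/416 = -319/208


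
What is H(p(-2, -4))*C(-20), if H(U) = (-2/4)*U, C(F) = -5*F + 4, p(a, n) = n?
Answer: 208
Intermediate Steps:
C(F) = 4 - 5*F
H(U) = -U/2 (H(U) = (-2*1/4)*U = -U/2)
H(p(-2, -4))*C(-20) = (-1/2*(-4))*(4 - 5*(-20)) = 2*(4 + 100) = 2*104 = 208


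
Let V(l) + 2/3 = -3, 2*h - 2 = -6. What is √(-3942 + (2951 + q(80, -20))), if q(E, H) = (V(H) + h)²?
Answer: I*√8630/3 ≈ 30.966*I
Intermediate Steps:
h = -2 (h = 1 + (½)*(-6) = 1 - 3 = -2)
V(l) = -11/3 (V(l) = -⅔ - 3 = -11/3)
q(E, H) = 289/9 (q(E, H) = (-11/3 - 2)² = (-17/3)² = 289/9)
√(-3942 + (2951 + q(80, -20))) = √(-3942 + (2951 + 289/9)) = √(-3942 + 26848/9) = √(-8630/9) = I*√8630/3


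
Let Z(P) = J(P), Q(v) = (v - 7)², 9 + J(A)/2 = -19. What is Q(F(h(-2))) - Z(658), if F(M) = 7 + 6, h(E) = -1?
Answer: 92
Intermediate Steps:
F(M) = 13
J(A) = -56 (J(A) = -18 + 2*(-19) = -18 - 38 = -56)
Q(v) = (-7 + v)²
Z(P) = -56
Q(F(h(-2))) - Z(658) = (-7 + 13)² - 1*(-56) = 6² + 56 = 36 + 56 = 92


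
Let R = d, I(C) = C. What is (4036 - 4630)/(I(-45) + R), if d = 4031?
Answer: -297/1993 ≈ -0.14902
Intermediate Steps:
R = 4031
(4036 - 4630)/(I(-45) + R) = (4036 - 4630)/(-45 + 4031) = -594/3986 = -594*1/3986 = -297/1993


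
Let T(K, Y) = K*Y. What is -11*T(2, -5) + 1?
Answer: 111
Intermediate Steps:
-11*T(2, -5) + 1 = -22*(-5) + 1 = -11*(-10) + 1 = 110 + 1 = 111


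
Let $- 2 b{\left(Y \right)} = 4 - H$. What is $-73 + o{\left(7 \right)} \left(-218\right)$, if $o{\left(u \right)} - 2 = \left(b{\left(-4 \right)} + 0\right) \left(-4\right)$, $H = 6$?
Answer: $363$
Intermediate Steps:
$b{\left(Y \right)} = 1$ ($b{\left(Y \right)} = - \frac{4 - 6}{2} = \left(- \frac{1}{2}\right) \left(-2\right) = 1$)
$o{\left(u \right)} = -2$ ($o{\left(u \right)} = 2 + \left(1 + 0\right) \left(-4\right) = 2 + 1 \left(-4\right) = 2 - 4 = -2$)
$-73 + o{\left(7 \right)} \left(-218\right) = -73 - -436 = -73 + 436 = 363$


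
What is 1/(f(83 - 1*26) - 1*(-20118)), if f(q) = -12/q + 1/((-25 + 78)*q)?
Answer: 3021/60775843 ≈ 4.9707e-5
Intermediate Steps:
f(q) = -635/(53*q) (f(q) = -12/q + 1/(53*q) = -635/(53*q))
1/(f(83 - 1*26) - 1*(-20118)) = 1/(-635/(53*(83 - 1*26)) - 1*(-20118)) = 1/(-635/(53*(83 - 26)) + 20118) = 1/(-635/53/57 + 20118) = 1/(-635/53*1/57 + 20118) = 1/(-635/3021 + 20118) = 1/(60775843/3021) = 3021/60775843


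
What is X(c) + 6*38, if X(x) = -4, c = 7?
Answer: 224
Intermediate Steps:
X(c) + 6*38 = -4 + 6*38 = -4 + 228 = 224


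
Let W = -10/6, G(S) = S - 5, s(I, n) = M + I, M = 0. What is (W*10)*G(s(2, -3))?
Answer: 50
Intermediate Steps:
s(I, n) = I (s(I, n) = 0 + I = I)
G(S) = -5 + S
W = -5/3 (W = -10*⅙ = -5/3 ≈ -1.6667)
(W*10)*G(s(2, -3)) = (-5/3*10)*(-5 + 2) = -50/3*(-3) = 50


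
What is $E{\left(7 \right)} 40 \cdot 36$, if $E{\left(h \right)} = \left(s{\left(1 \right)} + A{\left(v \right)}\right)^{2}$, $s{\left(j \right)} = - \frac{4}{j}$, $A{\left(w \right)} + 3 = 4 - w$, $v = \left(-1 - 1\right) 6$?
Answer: $116640$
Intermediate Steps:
$v = -12$ ($v = \left(-2\right) 6 = -12$)
$A{\left(w \right)} = 1 - w$ ($A{\left(w \right)} = -3 - \left(-4 + w\right) = 1 - w$)
$E{\left(h \right)} = 81$ ($E{\left(h \right)} = \left(- \frac{4}{1} + \left(1 - -12\right)\right)^{2} = \left(\left(-4\right) 1 + \left(1 + 12\right)\right)^{2} = \left(-4 + 13\right)^{2} = 9^{2} = 81$)
$E{\left(7 \right)} 40 \cdot 36 = 81 \cdot 40 \cdot 36 = 3240 \cdot 36 = 116640$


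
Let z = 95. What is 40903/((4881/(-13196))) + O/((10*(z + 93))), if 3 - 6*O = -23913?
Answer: -507360900887/4588140 ≈ -1.1058e+5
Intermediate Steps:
O = 3986 (O = 1/2 - 1/6*(-23913) = 1/2 + 7971/2 = 3986)
40903/((4881/(-13196))) + O/((10*(z + 93))) = 40903/((4881/(-13196))) + 3986/((10*(95 + 93))) = 40903/((4881*(-1/13196))) + 3986/((10*188)) = 40903/(-4881/13196) + 3986/1880 = 40903*(-13196/4881) + 3986*(1/1880) = -539755988/4881 + 1993/940 = -507360900887/4588140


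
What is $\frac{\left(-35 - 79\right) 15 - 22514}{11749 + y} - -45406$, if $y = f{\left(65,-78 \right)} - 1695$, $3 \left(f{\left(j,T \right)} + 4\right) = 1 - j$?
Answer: $\frac{683006122}{15043} \approx 45404.0$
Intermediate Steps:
$f{\left(j,T \right)} = - \frac{11}{3} - \frac{j}{3}$ ($f{\left(j,T \right)} = -4 + \frac{1 - j}{3} = -4 - \left(- \frac{1}{3} + \frac{j}{3}\right) = - \frac{11}{3} - \frac{j}{3}$)
$y = - \frac{5161}{3}$ ($y = \left(- \frac{11}{3} - \frac{65}{3}\right) - 1695 = - \frac{76}{3} - 1695 = - \frac{5161}{3} \approx -1720.3$)
$\frac{\left(-35 - 79\right) 15 - 22514}{11749 + y} - -45406 = \frac{\left(-35 - 79\right) 15 - 22514}{11749 - \frac{5161}{3}} - -45406 = \frac{\left(-114\right) 15 - 22514}{\frac{30086}{3}} + 45406 = \left(-1710 - 22514\right) \frac{3}{30086} + 45406 = \left(-24224\right) \frac{3}{30086} + 45406 = - \frac{36336}{15043} + 45406 = \frac{683006122}{15043}$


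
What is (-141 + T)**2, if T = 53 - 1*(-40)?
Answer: 2304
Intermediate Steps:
T = 93 (T = 53 + 40 = 93)
(-141 + T)**2 = (-141 + 93)**2 = (-48)**2 = 2304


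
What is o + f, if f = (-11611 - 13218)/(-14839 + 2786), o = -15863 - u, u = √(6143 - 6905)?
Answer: -191171910/12053 - I*√762 ≈ -15861.0 - 27.604*I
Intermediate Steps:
u = I*√762 (u = √(-762) = I*√762 ≈ 27.604*I)
o = -15863 - I*√762 ≈ -15863.0 - 27.604*I
f = 24829/12053 (f = -24829/(-12053) = -24829*(-1/12053) = 24829/12053 ≈ 2.0600)
o + f = (-15863 - I*√762) + 24829/12053 = -191171910/12053 - I*√762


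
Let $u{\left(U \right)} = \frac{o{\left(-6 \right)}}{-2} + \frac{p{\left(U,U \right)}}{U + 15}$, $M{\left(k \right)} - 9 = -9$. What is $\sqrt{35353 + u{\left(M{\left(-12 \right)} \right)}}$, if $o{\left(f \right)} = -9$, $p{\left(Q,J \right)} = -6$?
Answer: $\frac{\sqrt{3535710}}{10} \approx 188.03$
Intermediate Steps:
$M{\left(k \right)} = 0$ ($M{\left(k \right)} = 9 - 9 = 0$)
$u{\left(U \right)} = \frac{9}{2} - \frac{6}{15 + U}$ ($u{\left(U \right)} = - \frac{9}{-2} - \frac{6}{U + 15} = \left(-9\right) \left(- \frac{1}{2}\right) - \frac{6}{15 + U} = \frac{9}{2} - \frac{6}{15 + U}$)
$\sqrt{35353 + u{\left(M{\left(-12 \right)} \right)}} = \sqrt{35353 + \frac{3 \left(41 + 3 \cdot 0\right)}{2 \left(15 + 0\right)}} = \sqrt{35353 + \frac{3 \left(41 + 0\right)}{2 \cdot 15}} = \sqrt{35353 + \frac{3}{2} \cdot \frac{1}{15} \cdot 41} = \sqrt{35353 + \frac{41}{10}} = \sqrt{\frac{353571}{10}} = \frac{\sqrt{3535710}}{10}$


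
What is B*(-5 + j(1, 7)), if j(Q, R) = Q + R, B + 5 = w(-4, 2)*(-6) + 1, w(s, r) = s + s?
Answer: 132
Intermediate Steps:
w(s, r) = 2*s
B = 44 (B = -5 + ((2*(-4))*(-6) + 1) = -5 + (-8*(-6) + 1) = -5 + (48 + 1) = -5 + 49 = 44)
B*(-5 + j(1, 7)) = 44*(-5 + (1 + 7)) = 44*(-5 + 8) = 44*3 = 132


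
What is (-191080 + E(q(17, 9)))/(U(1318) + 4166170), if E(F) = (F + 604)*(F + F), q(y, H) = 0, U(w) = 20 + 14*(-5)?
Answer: -4777/104153 ≈ -0.045865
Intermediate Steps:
U(w) = -50 (U(w) = 20 - 70 = -50)
E(F) = 2*F*(604 + F) (E(F) = (604 + F)*(2*F) = 2*F*(604 + F))
(-191080 + E(q(17, 9)))/(U(1318) + 4166170) = (-191080 + 2*0*(604 + 0))/(-50 + 4166170) = (-191080 + 2*0*604)/4166120 = (-191080 + 0)*(1/4166120) = -191080*1/4166120 = -4777/104153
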